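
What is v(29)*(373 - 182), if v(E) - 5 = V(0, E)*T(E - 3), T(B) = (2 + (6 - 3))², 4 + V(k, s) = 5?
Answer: 5730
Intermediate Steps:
V(k, s) = 1 (V(k, s) = -4 + 5 = 1)
T(B) = 25 (T(B) = (2 + 3)² = 5² = 25)
v(E) = 30 (v(E) = 5 + 1*25 = 5 + 25 = 30)
v(29)*(373 - 182) = 30*(373 - 182) = 30*191 = 5730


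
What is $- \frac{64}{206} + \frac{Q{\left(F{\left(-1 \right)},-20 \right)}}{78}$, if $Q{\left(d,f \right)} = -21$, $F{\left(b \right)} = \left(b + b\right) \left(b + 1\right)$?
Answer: $- \frac{1553}{2678} \approx -0.57991$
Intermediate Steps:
$F{\left(b \right)} = 2 b \left(1 + b\right)$
$- \frac{64}{206} + \frac{Q{\left(F{\left(-1 \right)},-20 \right)}}{78} = - \frac{64}{206} - \frac{21}{78} = \left(-64\right) \frac{1}{206} - \frac{7}{26} = - \frac{32}{103} - \frac{7}{26} = - \frac{1553}{2678}$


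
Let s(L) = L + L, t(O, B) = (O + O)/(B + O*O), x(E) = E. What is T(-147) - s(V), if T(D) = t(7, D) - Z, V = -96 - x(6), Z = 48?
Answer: 1091/7 ≈ 155.86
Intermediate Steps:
V = -102 (V = -96 - 1*6 = -96 - 6 = -102)
t(O, B) = 2*O/(B + O²) (t(O, B) = (2*O)/(B + O²) = 2*O/(B + O²))
s(L) = 2*L
T(D) = -48 + 14/(49 + D) (T(D) = 2*7/(D + 7²) - 1*48 = 2*7/(D + 49) - 48 = 2*7/(49 + D) - 48 = 14/(49 + D) - 48 = -48 + 14/(49 + D))
T(-147) - s(V) = 2*(-1169 - 24*(-147))/(49 - 147) - 2*(-102) = 2*(-1169 + 3528)/(-98) - 1*(-204) = 2*(-1/98)*2359 + 204 = -337/7 + 204 = 1091/7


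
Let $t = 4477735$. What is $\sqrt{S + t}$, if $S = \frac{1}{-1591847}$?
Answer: $\frac{4 \sqrt{709154807893561673}}{1591847} \approx 2116.1$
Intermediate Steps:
$S = - \frac{1}{1591847} \approx -6.282 \cdot 10^{-7}$
$\sqrt{S + t} = \sqrt{- \frac{1}{1591847} + 4477735} = \sqrt{\frac{7127869026544}{1591847}} = \frac{4 \sqrt{709154807893561673}}{1591847}$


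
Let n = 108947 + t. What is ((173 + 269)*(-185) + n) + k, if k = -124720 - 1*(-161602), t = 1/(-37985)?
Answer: 2433281114/37985 ≈ 64059.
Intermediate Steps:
t = -1/37985 ≈ -2.6326e-5
k = 36882 (k = -124720 + 161602 = 36882)
n = 4138351794/37985 (n = 108947 - 1/37985 = 4138351794/37985 ≈ 1.0895e+5)
((173 + 269)*(-185) + n) + k = ((173 + 269)*(-185) + 4138351794/37985) + 36882 = (442*(-185) + 4138351794/37985) + 36882 = (-81770 + 4138351794/37985) + 36882 = 1032318344/37985 + 36882 = 2433281114/37985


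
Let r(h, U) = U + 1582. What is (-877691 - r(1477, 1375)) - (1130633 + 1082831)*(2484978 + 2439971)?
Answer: -10901198193984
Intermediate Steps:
r(h, U) = 1582 + U
(-877691 - r(1477, 1375)) - (1130633 + 1082831)*(2484978 + 2439971) = (-877691 - (1582 + 1375)) - (1130633 + 1082831)*(2484978 + 2439971) = (-877691 - 1*2957) - 2213464*4924949 = (-877691 - 2957) - 1*10901197313336 = -880648 - 10901197313336 = -10901198193984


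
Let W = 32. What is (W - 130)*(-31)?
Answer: 3038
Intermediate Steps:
(W - 130)*(-31) = (32 - 130)*(-31) = -98*(-31) = 3038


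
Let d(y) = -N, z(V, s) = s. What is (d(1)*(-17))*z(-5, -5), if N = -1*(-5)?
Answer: -425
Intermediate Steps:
N = 5
d(y) = -5 (d(y) = -1*5 = -5)
(d(1)*(-17))*z(-5, -5) = -5*(-17)*(-5) = 85*(-5) = -425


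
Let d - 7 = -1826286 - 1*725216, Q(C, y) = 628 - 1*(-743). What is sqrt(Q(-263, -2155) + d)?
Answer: 2*I*sqrt(637531) ≈ 1596.9*I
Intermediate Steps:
Q(C, y) = 1371 (Q(C, y) = 628 + 743 = 1371)
d = -2551495 (d = 7 + (-1826286 - 1*725216) = 7 + (-1826286 - 725216) = 7 - 2551502 = -2551495)
sqrt(Q(-263, -2155) + d) = sqrt(1371 - 2551495) = sqrt(-2550124) = 2*I*sqrt(637531)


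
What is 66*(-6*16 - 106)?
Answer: -13332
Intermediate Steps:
66*(-6*16 - 106) = 66*(-96 - 106) = 66*(-202) = -13332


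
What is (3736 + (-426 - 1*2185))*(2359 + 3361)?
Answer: 6435000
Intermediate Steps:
(3736 + (-426 - 1*2185))*(2359 + 3361) = (3736 + (-426 - 2185))*5720 = (3736 - 2611)*5720 = 1125*5720 = 6435000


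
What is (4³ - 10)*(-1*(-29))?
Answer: 1566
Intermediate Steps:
(4³ - 10)*(-1*(-29)) = (64 - 10)*29 = 54*29 = 1566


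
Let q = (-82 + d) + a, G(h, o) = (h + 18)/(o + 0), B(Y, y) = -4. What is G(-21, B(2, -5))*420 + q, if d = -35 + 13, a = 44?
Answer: 255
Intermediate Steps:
d = -22
G(h, o) = (18 + h)/o
q = -60 (q = (-82 - 22) + 44 = -104 + 44 = -60)
G(-21, B(2, -5))*420 + q = ((18 - 21)/(-4))*420 - 60 = -¼*(-3)*420 - 60 = (¾)*420 - 60 = 315 - 60 = 255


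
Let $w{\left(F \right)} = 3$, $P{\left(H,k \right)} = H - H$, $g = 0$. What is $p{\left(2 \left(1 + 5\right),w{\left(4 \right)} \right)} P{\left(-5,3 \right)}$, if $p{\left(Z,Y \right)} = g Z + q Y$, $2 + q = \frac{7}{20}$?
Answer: $0$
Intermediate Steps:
$q = - \frac{33}{20}$ ($q = -2 + \frac{7}{20} = - \frac{33}{20} \approx -1.65$)
$P{\left(H,k \right)} = 0$
$p{\left(Z,Y \right)} = - \frac{33 Y}{20}$ ($p{\left(Z,Y \right)} = 0 Z - \frac{33 Y}{20} = 0 - \frac{33 Y}{20} = - \frac{33 Y}{20}$)
$p{\left(2 \left(1 + 5\right),w{\left(4 \right)} \right)} P{\left(-5,3 \right)} = \left(- \frac{33}{20}\right) 3 \cdot 0 = \left(- \frac{99}{20}\right) 0 = 0$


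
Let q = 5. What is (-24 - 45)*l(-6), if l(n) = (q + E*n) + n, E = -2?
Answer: -759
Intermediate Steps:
l(n) = 5 - n (l(n) = (5 - 2*n) + n = 5 - n)
(-24 - 45)*l(-6) = (-24 - 45)*(5 - 1*(-6)) = -69*(5 + 6) = -69*11 = -759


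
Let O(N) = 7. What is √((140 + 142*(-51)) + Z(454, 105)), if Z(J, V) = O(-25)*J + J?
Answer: I*√3470 ≈ 58.907*I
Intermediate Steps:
Z(J, V) = 8*J (Z(J, V) = 7*J + J = 8*J)
√((140 + 142*(-51)) + Z(454, 105)) = √((140 + 142*(-51)) + 8*454) = √((140 - 7242) + 3632) = √(-7102 + 3632) = √(-3470) = I*√3470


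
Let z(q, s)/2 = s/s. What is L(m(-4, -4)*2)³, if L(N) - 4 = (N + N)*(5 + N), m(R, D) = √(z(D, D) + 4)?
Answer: 515008 + 210240*√6 ≈ 1.0300e+6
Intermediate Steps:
z(q, s) = 2 (z(q, s) = 2*(s/s) = 2*1 = 2)
m(R, D) = √6 (m(R, D) = √(2 + 4) = √6)
L(N) = 4 + 2*N*(5 + N) (L(N) = 4 + (N + N)*(5 + N) = 4 + (2*N)*(5 + N) = 4 + 2*N*(5 + N))
L(m(-4, -4)*2)³ = (4 + 2*(√6*2)² + 10*(√6*2))³ = (4 + 2*(2*√6)² + 10*(2*√6))³ = (4 + 2*24 + 20*√6)³ = (4 + 48 + 20*√6)³ = (52 + 20*√6)³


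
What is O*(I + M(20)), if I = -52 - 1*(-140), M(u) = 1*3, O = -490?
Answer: -44590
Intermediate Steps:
M(u) = 3
I = 88 (I = -52 + 140 = 88)
O*(I + M(20)) = -490*(88 + 3) = -490*91 = -44590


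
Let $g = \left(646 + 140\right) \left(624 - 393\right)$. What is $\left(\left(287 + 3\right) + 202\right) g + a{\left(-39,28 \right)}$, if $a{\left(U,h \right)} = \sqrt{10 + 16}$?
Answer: $89330472 + \sqrt{26} \approx 8.933 \cdot 10^{7}$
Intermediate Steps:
$a{\left(U,h \right)} = \sqrt{26}$
$g = 181566$ ($g = 786 \cdot 231 = 181566$)
$\left(\left(287 + 3\right) + 202\right) g + a{\left(-39,28 \right)} = \left(\left(287 + 3\right) + 202\right) 181566 + \sqrt{26} = \left(290 + 202\right) 181566 + \sqrt{26} = 492 \cdot 181566 + \sqrt{26} = 89330472 + \sqrt{26}$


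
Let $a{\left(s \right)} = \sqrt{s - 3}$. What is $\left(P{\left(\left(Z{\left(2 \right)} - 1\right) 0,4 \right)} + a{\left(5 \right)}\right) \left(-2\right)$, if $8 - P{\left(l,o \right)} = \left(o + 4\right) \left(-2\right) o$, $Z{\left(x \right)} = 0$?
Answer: $-144 - 2 \sqrt{2} \approx -146.83$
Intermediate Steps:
$a{\left(s \right)} = \sqrt{-3 + s}$
$P{\left(l,o \right)} = 8 - o \left(-8 - 2 o\right)$ ($P{\left(l,o \right)} = 8 - \left(o + 4\right) \left(-2\right) o = 8 - \left(4 + o\right) \left(-2\right) o = 8 - \left(-8 - 2 o\right) o = 8 - o \left(-8 - 2 o\right)$)
$\left(P{\left(\left(Z{\left(2 \right)} - 1\right) 0,4 \right)} + a{\left(5 \right)}\right) \left(-2\right) = \left(\left(8 + 2 \cdot 4^{2} + 8 \cdot 4\right) + \sqrt{-3 + 5}\right) \left(-2\right) = \left(\left(8 + 2 \cdot 16 + 32\right) + \sqrt{2}\right) \left(-2\right) = \left(\left(8 + 32 + 32\right) + \sqrt{2}\right) \left(-2\right) = \left(72 + \sqrt{2}\right) \left(-2\right) = -144 - 2 \sqrt{2}$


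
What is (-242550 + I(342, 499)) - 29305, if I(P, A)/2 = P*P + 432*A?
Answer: 393209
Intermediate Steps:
I(P, A) = 2*P**2 + 864*A (I(P, A) = 2*(P*P + 432*A) = 2*(P**2 + 432*A) = 2*P**2 + 864*A)
(-242550 + I(342, 499)) - 29305 = (-242550 + (2*342**2 + 864*499)) - 29305 = (-242550 + (2*116964 + 431136)) - 29305 = (-242550 + (233928 + 431136)) - 29305 = (-242550 + 665064) - 29305 = 422514 - 29305 = 393209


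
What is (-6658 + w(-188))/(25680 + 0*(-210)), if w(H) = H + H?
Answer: -3517/12840 ≈ -0.27391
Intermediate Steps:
w(H) = 2*H
(-6658 + w(-188))/(25680 + 0*(-210)) = (-6658 + 2*(-188))/(25680 + 0*(-210)) = (-6658 - 376)/(25680 + 0) = -7034/25680 = -7034*1/25680 = -3517/12840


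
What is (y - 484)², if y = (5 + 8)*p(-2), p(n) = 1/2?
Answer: 912025/4 ≈ 2.2801e+5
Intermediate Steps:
p(n) = ½
y = 13/2 (y = (5 + 8)*(½) = 13*(½) = 13/2 ≈ 6.5000)
(y - 484)² = (13/2 - 484)² = (-955/2)² = 912025/4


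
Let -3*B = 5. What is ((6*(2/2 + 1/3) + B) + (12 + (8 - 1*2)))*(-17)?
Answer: -1241/3 ≈ -413.67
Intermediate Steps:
B = -5/3 (B = -⅓*5 = -5/3 ≈ -1.6667)
((6*(2/2 + 1/3) + B) + (12 + (8 - 1*2)))*(-17) = ((6*(2/2 + 1/3) - 5/3) + (12 + (8 - 1*2)))*(-17) = ((6*(2*(½) + 1*(⅓)) - 5/3) + (12 + (8 - 2)))*(-17) = ((6*(1 + ⅓) - 5/3) + (12 + 6))*(-17) = ((6*(4/3) - 5/3) + 18)*(-17) = ((8 - 5/3) + 18)*(-17) = (19/3 + 18)*(-17) = (73/3)*(-17) = -1241/3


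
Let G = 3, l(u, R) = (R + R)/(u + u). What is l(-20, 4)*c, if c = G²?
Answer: -9/5 ≈ -1.8000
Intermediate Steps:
l(u, R) = R/u (l(u, R) = (2*R)/((2*u)) = (2*R)*(1/(2*u)) = R/u)
c = 9 (c = 3² = 9)
l(-20, 4)*c = (4/(-20))*9 = (4*(-1/20))*9 = -⅕*9 = -9/5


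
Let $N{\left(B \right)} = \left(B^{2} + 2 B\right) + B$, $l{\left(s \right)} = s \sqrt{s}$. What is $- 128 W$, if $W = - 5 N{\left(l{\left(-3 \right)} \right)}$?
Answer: $-17280 - 5760 i \sqrt{3} \approx -17280.0 - 9976.6 i$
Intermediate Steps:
$l{\left(s \right)} = s^{\frac{3}{2}}$
$N{\left(B \right)} = B^{2} + 3 B$
$W = 15 i \sqrt{3} \left(3 - 3 i \sqrt{3}\right)$ ($W = - 5 \left(-3\right)^{\frac{3}{2}} \left(3 + \left(-3\right)^{\frac{3}{2}}\right) = - 5 - 3 i \sqrt{3} \left(3 - 3 i \sqrt{3}\right) = - 5 \left(- 3 i \sqrt{3} \left(3 - 3 i \sqrt{3}\right)\right) = 15 i \sqrt{3} \left(3 - 3 i \sqrt{3}\right) \approx 135.0 + 77.942 i$)
$- 128 W = - 128 \left(135 + 45 i \sqrt{3}\right) = -17280 - 5760 i \sqrt{3}$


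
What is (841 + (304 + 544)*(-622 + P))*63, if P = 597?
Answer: -1282617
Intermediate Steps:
(841 + (304 + 544)*(-622 + P))*63 = (841 + (304 + 544)*(-622 + 597))*63 = (841 + 848*(-25))*63 = (841 - 21200)*63 = -20359*63 = -1282617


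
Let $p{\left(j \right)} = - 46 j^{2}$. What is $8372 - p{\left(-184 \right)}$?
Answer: $1565748$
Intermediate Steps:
$8372 - p{\left(-184 \right)} = 8372 - - 46 \left(-184\right)^{2} = 8372 - \left(-46\right) 33856 = 8372 - -1557376 = 8372 + 1557376 = 1565748$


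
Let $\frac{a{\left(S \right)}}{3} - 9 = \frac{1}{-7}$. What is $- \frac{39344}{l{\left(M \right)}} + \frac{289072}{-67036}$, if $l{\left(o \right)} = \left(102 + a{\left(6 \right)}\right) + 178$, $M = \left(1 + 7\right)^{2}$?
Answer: $- \frac{2385324900}{17982407} \approx -132.65$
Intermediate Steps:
$a{\left(S \right)} = \frac{186}{7}$ ($a{\left(S \right)} = 27 + \frac{3}{-7} = 27 + 3 \left(- \frac{1}{7}\right) = 27 - \frac{3}{7} = \frac{186}{7}$)
$M = 64$ ($M = 8^{2} = 64$)
$l{\left(o \right)} = \frac{2146}{7}$ ($l{\left(o \right)} = \left(102 + \frac{186}{7}\right) + 178 = \frac{900}{7} + 178 = \frac{2146}{7}$)
$- \frac{39344}{l{\left(M \right)}} + \frac{289072}{-67036} = - \frac{39344}{\frac{2146}{7}} + \frac{289072}{-67036} = \left(-39344\right) \frac{7}{2146} + 289072 \left(- \frac{1}{67036}\right) = - \frac{137704}{1073} - \frac{72268}{16759} = - \frac{2385324900}{17982407}$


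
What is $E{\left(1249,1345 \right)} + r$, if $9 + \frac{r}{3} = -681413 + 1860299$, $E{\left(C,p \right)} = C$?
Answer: $3537880$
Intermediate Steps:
$r = 3536631$ ($r = -27 + 3 \left(-681413 + 1860299\right) = -27 + 3 \cdot 1178886 = -27 + 3536658 = 3536631$)
$E{\left(1249,1345 \right)} + r = 1249 + 3536631 = 3537880$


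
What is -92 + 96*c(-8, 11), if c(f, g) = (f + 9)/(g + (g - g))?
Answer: -916/11 ≈ -83.273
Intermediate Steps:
c(f, g) = (9 + f)/g (c(f, g) = (9 + f)/(g + 0) = (9 + f)/g)
-92 + 96*c(-8, 11) = -92 + 96*((9 - 8)/11) = -92 + 96*((1/11)*1) = -92 + 96*(1/11) = -92 + 96/11 = -916/11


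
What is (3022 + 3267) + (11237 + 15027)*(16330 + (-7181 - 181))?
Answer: 235541841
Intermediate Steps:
(3022 + 3267) + (11237 + 15027)*(16330 + (-7181 - 181)) = 6289 + 26264*(16330 - 7362) = 6289 + 26264*8968 = 6289 + 235535552 = 235541841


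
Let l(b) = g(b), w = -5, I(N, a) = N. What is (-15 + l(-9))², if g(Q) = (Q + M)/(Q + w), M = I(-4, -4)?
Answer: 38809/196 ≈ 198.01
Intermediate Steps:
M = -4
g(Q) = (-4 + Q)/(-5 + Q) (g(Q) = (Q - 4)/(Q - 5) = (-4 + Q)/(-5 + Q))
l(b) = (-4 + b)/(-5 + b)
(-15 + l(-9))² = (-15 + (-4 - 9)/(-5 - 9))² = (-15 - 13/(-14))² = (-15 - 1/14*(-13))² = (-15 + 13/14)² = (-197/14)² = 38809/196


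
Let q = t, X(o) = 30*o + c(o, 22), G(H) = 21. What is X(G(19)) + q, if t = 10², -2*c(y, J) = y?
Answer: 1439/2 ≈ 719.50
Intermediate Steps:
c(y, J) = -y/2
X(o) = 59*o/2 (X(o) = 30*o - o/2 = 59*o/2)
t = 100
q = 100
X(G(19)) + q = (59/2)*21 + 100 = 1239/2 + 100 = 1439/2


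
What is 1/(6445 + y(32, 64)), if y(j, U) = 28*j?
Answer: 1/7341 ≈ 0.00013622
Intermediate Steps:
1/(6445 + y(32, 64)) = 1/(6445 + 28*32) = 1/(6445 + 896) = 1/7341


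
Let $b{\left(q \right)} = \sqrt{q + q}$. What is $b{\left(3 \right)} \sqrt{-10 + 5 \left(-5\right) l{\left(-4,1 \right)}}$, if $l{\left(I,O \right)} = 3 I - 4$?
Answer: $6 \sqrt{65} \approx 48.374$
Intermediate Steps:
$b{\left(q \right)} = \sqrt{2} \sqrt{q}$ ($b{\left(q \right)} = \sqrt{2 q} = \sqrt{2} \sqrt{q}$)
$l{\left(I,O \right)} = -4 + 3 I$
$b{\left(3 \right)} \sqrt{-10 + 5 \left(-5\right) l{\left(-4,1 \right)}} = \sqrt{2} \sqrt{3} \sqrt{-10 + 5 \left(-5\right) \left(-4 + 3 \left(-4\right)\right)} = \sqrt{6} \sqrt{-10 - 25 \left(-4 - 12\right)} = \sqrt{6} \sqrt{-10 - -400} = \sqrt{6} \sqrt{-10 + 400} = \sqrt{6} \sqrt{390} = 6 \sqrt{65}$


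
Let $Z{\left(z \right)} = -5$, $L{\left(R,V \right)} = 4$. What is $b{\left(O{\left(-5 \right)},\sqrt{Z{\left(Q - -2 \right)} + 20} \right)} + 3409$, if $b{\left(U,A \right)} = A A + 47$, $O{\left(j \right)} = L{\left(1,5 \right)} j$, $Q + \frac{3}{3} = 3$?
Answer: $3471$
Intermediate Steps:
$Q = 2$ ($Q = -1 + 3 = 2$)
$O{\left(j \right)} = 4 j$
$b{\left(U,A \right)} = 47 + A^{2}$ ($b{\left(U,A \right)} = A^{2} + 47 = 47 + A^{2}$)
$b{\left(O{\left(-5 \right)},\sqrt{Z{\left(Q - -2 \right)} + 20} \right)} + 3409 = \left(47 + \left(\sqrt{-5 + 20}\right)^{2}\right) + 3409 = \left(47 + \left(\sqrt{15}\right)^{2}\right) + 3409 = \left(47 + 15\right) + 3409 = 62 + 3409 = 3471$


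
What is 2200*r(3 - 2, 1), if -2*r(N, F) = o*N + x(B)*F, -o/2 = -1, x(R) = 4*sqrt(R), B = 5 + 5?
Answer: -2200 - 4400*sqrt(10) ≈ -16114.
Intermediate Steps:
B = 10
o = 2 (o = -2*(-1) = 2)
r(N, F) = -N - 2*F*sqrt(10) (r(N, F) = -(2*N + (4*sqrt(10))*F)/2 = -(2*N + 4*F*sqrt(10))/2 = -N - 2*F*sqrt(10))
2200*r(3 - 2, 1) = 2200*(-(3 - 2) - 2*1*sqrt(10)) = 2200*(-1*1 - 2*sqrt(10)) = 2200*(-1 - 2*sqrt(10)) = -2200 - 4400*sqrt(10)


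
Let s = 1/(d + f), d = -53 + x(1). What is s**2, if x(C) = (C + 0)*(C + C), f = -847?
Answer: 1/806404 ≈ 1.2401e-6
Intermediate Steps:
x(C) = 2*C**2 (x(C) = C*(2*C) = 2*C**2)
d = -51 (d = -53 + 2*1**2 = -53 + 2*1 = -53 + 2 = -51)
s = -1/898 (s = 1/(-51 - 847) = 1/(-898) = -1/898 ≈ -0.0011136)
s**2 = (-1/898)**2 = 1/806404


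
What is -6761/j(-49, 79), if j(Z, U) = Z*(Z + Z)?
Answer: -6761/4802 ≈ -1.4080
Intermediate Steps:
j(Z, U) = 2*Z² (j(Z, U) = Z*(2*Z) = 2*Z²)
-6761/j(-49, 79) = -6761/(2*(-49)²) = -6761/(2*2401) = -6761/4802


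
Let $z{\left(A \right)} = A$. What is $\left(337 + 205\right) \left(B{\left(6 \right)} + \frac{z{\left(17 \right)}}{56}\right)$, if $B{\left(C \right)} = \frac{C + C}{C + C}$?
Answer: $\frac{19783}{28} \approx 706.54$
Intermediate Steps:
$B{\left(C \right)} = 1$ ($B{\left(C \right)} = \frac{2 C}{2 C} = 2 C \frac{1}{2 C} = 1$)
$\left(337 + 205\right) \left(B{\left(6 \right)} + \frac{z{\left(17 \right)}}{56}\right) = \left(337 + 205\right) \left(1 + \frac{17}{56}\right) = 542 \left(1 + 17 \cdot \frac{1}{56}\right) = 542 \left(1 + \frac{17}{56}\right) = 542 \cdot \frac{73}{56} = \frac{19783}{28}$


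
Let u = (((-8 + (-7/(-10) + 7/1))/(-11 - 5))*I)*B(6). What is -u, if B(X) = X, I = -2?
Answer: 9/40 ≈ 0.22500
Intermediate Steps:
u = -9/40 (u = (((-8 + (-7/(-10) + 7/1))/(-11 - 5))*(-2))*6 = (((-8 + (-7*(-⅒) + 7*1))/(-16))*(-2))*6 = (((-8 + (7/10 + 7))*(-1/16))*(-2))*6 = (((-8 + 77/10)*(-1/16))*(-2))*6 = (-3/10*(-1/16)*(-2))*6 = ((3/160)*(-2))*6 = -3/80*6 = -9/40 ≈ -0.22500)
-u = -1*(-9/40) = 9/40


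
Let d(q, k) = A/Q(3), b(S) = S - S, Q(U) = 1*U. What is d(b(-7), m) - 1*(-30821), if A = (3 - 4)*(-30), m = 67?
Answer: 30831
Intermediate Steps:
A = 30 (A = -1*(-30) = 30)
Q(U) = U
b(S) = 0
d(q, k) = 10 (d(q, k) = 30/3 = 30*(⅓) = 10)
d(b(-7), m) - 1*(-30821) = 10 - 1*(-30821) = 10 + 30821 = 30831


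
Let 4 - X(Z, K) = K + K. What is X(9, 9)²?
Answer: 196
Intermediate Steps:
X(Z, K) = 4 - 2*K (X(Z, K) = 4 - (K + K) = 4 - 2*K)
X(9, 9)² = (4 - 2*9)² = (4 - 18)² = (-14)² = 196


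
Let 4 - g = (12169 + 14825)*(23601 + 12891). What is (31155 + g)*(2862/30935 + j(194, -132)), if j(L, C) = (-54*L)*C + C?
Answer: -42133669513805470818/30935 ≈ -1.3620e+15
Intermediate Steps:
j(L, C) = C - 54*C*L (j(L, C) = -54*C*L + C = C - 54*C*L)
g = -985065044 (g = 4 - (12169 + 14825)*(23601 + 12891) = 4 - 26994*36492 = 4 - 1*985065048 = 4 - 985065048 = -985065044)
(31155 + g)*(2862/30935 + j(194, -132)) = (31155 - 985065044)*(2862/30935 - 132*(1 - 54*194)) = -985033889*(2862*(1/30935) - 132*(1 - 10476)) = -985033889*(2862/30935 - 132*(-10475)) = -985033889*(2862/30935 + 1382700) = -985033889*42773827362/30935 = -42133669513805470818/30935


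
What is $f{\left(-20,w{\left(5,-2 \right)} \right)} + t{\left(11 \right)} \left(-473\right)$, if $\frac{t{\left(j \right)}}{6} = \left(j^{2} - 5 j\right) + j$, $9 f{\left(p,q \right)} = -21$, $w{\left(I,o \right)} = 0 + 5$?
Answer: $- \frac{655585}{3} \approx -2.1853 \cdot 10^{5}$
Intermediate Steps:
$w{\left(I,o \right)} = 5$
$f{\left(p,q \right)} = - \frac{7}{3}$ ($f{\left(p,q \right)} = \frac{1}{9} \left(-21\right) = - \frac{7}{3}$)
$t{\left(j \right)} = - 24 j + 6 j^{2}$ ($t{\left(j \right)} = 6 \left(\left(j^{2} - 5 j\right) + j\right) = 6 \left(j^{2} - 4 j\right) = - 24 j + 6 j^{2}$)
$f{\left(-20,w{\left(5,-2 \right)} \right)} + t{\left(11 \right)} \left(-473\right) = - \frac{7}{3} + 6 \cdot 11 \left(-4 + 11\right) \left(-473\right) = - \frac{7}{3} + 6 \cdot 11 \cdot 7 \left(-473\right) = - \frac{7}{3} + 462 \left(-473\right) = - \frac{7}{3} - 218526 = - \frac{655585}{3}$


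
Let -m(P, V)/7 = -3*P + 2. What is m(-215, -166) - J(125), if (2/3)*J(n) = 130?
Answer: -4724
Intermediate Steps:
m(P, V) = -14 + 21*P (m(P, V) = -7*(-3*P + 2) = -7*(2 - 3*P) = -14 + 21*P)
J(n) = 195 (J(n) = (3/2)*130 = 195)
m(-215, -166) - J(125) = (-14 + 21*(-215)) - 1*195 = (-14 - 4515) - 195 = -4529 - 195 = -4724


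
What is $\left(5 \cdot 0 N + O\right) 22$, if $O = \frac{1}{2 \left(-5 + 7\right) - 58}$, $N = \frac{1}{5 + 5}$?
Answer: $- \frac{11}{27} \approx -0.40741$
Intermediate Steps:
$N = \frac{1}{10} \approx 0.1$
$O = - \frac{1}{54}$ ($O = \frac{1}{2 \cdot 2 - 58} = \frac{1}{4 - 58} = \frac{1}{-54} = - \frac{1}{54} \approx -0.018519$)
$\left(5 \cdot 0 N + O\right) 22 = \left(5 \cdot 0 \cdot \frac{1}{10} - \frac{1}{54}\right) 22 = \left(0 \cdot \frac{1}{10} - \frac{1}{54}\right) 22 = \left(0 - \frac{1}{54}\right) 22 = \left(- \frac{1}{54}\right) 22 = - \frac{11}{27}$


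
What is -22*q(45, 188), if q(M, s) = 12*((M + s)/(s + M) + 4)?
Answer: -1320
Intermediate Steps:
q(M, s) = 60 (q(M, s) = 12*((M + s)/(M + s) + 4) = 12*(1 + 4) = 12*5 = 60)
-22*q(45, 188) = -22*60 = -1320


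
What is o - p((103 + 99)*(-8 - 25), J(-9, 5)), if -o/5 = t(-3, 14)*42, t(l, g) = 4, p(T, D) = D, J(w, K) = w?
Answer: -831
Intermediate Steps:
o = -840 (o = -20*42 = -5*168 = -840)
o - p((103 + 99)*(-8 - 25), J(-9, 5)) = -840 - 1*(-9) = -840 + 9 = -831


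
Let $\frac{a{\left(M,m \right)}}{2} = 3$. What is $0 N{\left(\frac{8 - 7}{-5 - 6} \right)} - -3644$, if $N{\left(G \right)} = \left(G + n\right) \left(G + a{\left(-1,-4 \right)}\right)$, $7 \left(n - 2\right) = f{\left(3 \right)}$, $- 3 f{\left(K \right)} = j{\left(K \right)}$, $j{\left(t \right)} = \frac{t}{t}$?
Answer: $3644$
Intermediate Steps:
$j{\left(t \right)} = 1$
$f{\left(K \right)} = - \frac{1}{3}$ ($f{\left(K \right)} = \left(- \frac{1}{3}\right) 1 = - \frac{1}{3}$)
$a{\left(M,m \right)} = 6$ ($a{\left(M,m \right)} = 2 \cdot 3 = 6$)
$n = \frac{41}{21}$ ($n = 2 + \frac{1}{7} \left(- \frac{1}{3}\right) = 2 - \frac{1}{21} = \frac{41}{21} \approx 1.9524$)
$N{\left(G \right)} = \left(6 + G\right) \left(\frac{41}{21} + G\right)$ ($N{\left(G \right)} = \left(G + \frac{41}{21}\right) \left(G + 6\right) = \left(\frac{41}{21} + G\right) \left(6 + G\right) = \left(6 + G\right) \left(\frac{41}{21} + G\right)$)
$0 N{\left(\frac{8 - 7}{-5 - 6} \right)} - -3644 = 0 \left(\frac{82}{7} + \left(\frac{8 - 7}{-5 - 6}\right)^{2} + \frac{167 \frac{8 - 7}{-5 - 6}}{21}\right) - -3644 = 0 \left(\frac{82}{7} + \left(1 \frac{1}{-11}\right)^{2} + \frac{167 \cdot 1 \frac{1}{-11}}{21}\right) + 3644 = 0 \left(\frac{82}{7} + \left(1 \left(- \frac{1}{11}\right)\right)^{2} + \frac{167 \cdot 1 \left(- \frac{1}{11}\right)}{21}\right) + 3644 = 0 \left(\frac{82}{7} + \left(- \frac{1}{11}\right)^{2} + \frac{167}{21} \left(- \frac{1}{11}\right)\right) + 3644 = 0 \left(\frac{82}{7} + \frac{1}{121} - \frac{167}{231}\right) + 3644 = 0 \cdot \frac{27950}{2541} + 3644 = 0 + 3644 = 3644$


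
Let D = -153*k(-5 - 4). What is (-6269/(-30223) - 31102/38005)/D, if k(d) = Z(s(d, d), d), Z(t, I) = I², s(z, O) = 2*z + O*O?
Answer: 701742401/14234911050195 ≈ 4.9297e-5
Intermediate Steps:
s(z, O) = O² + 2*z (s(z, O) = 2*z + O² = O² + 2*z)
k(d) = d²
D = -12393 (D = -153*(-5 - 4)² = -153*(-9)² = -153*81 = -12393)
(-6269/(-30223) - 31102/38005)/D = (-6269/(-30223) - 31102/38005)/(-12393) = (-6269*(-1/30223) - 31102*1/38005)*(-1/12393) = (6269/30223 - 31102/38005)*(-1/12393) = -701742401/1148625115*(-1/12393) = 701742401/14234911050195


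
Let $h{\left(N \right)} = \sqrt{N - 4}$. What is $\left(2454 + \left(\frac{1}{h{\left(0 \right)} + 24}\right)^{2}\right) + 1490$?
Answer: $\frac{331690543}{84100} - \frac{6 i}{21025} \approx 3944.0 - 0.00028537 i$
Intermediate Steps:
$h{\left(N \right)} = \sqrt{-4 + N}$
$\left(2454 + \left(\frac{1}{h{\left(0 \right)} + 24}\right)^{2}\right) + 1490 = \left(2454 + \left(\frac{1}{\sqrt{-4 + 0} + 24}\right)^{2}\right) + 1490 = \left(2454 + \left(\frac{1}{\sqrt{-4} + 24}\right)^{2}\right) + 1490 = \left(2454 + \left(\frac{1}{2 i + 24}\right)^{2}\right) + 1490 = \left(2454 + \left(\frac{1}{24 + 2 i}\right)^{2}\right) + 1490 = \left(2454 + \left(\frac{24 - 2 i}{580}\right)^{2}\right) + 1490 = \left(2454 + \frac{\left(24 - 2 i\right)^{2}}{336400}\right) + 1490 = 3944 + \frac{\left(24 - 2 i\right)^{2}}{336400}$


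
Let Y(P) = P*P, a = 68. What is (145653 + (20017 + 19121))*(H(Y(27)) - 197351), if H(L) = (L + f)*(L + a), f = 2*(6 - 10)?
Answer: 69719057226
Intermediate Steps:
f = -8 (f = 2*(-4) = -8)
Y(P) = P²
H(L) = (-8 + L)*(68 + L) (H(L) = (L - 8)*(L + 68) = (-8 + L)*(68 + L))
(145653 + (20017 + 19121))*(H(Y(27)) - 197351) = (145653 + (20017 + 19121))*((-544 + (27²)² + 60*27²) - 197351) = (145653 + 39138)*((-544 + 729² + 60*729) - 197351) = 184791*((-544 + 531441 + 43740) - 197351) = 184791*(574637 - 197351) = 184791*377286 = 69719057226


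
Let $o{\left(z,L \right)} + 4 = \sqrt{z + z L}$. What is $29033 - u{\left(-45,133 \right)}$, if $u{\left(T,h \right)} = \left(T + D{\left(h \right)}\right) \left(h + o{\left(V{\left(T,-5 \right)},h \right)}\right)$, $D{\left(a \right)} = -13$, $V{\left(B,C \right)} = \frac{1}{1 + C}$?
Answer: $36515 + 29 i \sqrt{134} \approx 36515.0 + 335.7 i$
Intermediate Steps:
$o{\left(z,L \right)} = -4 + \sqrt{z + L z}$ ($o{\left(z,L \right)} = -4 + \sqrt{z + z L} = -4 + \sqrt{z + L z}$)
$u{\left(T,h \right)} = \left(-13 + T\right) \left(-4 + h + \sqrt{- \frac{1}{4} - \frac{h}{4}}\right)$ ($u{\left(T,h \right)} = \left(T - 13\right) \left(h + \left(-4 + \sqrt{\frac{1 + h}{1 - 5}}\right)\right) = \left(-13 + T\right) \left(h + \left(-4 + \sqrt{\frac{1 + h}{-4}}\right)\right) = \left(-13 + T\right) \left(h + \left(-4 + \sqrt{- \frac{1 + h}{4}}\right)\right) = \left(-13 + T\right) \left(h + \left(-4 + \sqrt{- \frac{1}{4} - \frac{h}{4}}\right)\right) = \left(-13 + T\right) \left(-4 + h + \sqrt{- \frac{1}{4} - \frac{h}{4}}\right)$)
$29033 - u{\left(-45,133 \right)} = 29033 - \left(52 - 1729 - \frac{13 \sqrt{-1 - 133}}{2} - 5985 + \frac{1}{2} \left(-45\right) \left(-8 + \sqrt{-1 - 133}\right)\right) = 29033 - \left(52 - 1729 - \frac{13 \sqrt{-134}}{2} - 5985 + \frac{1}{2} \left(-45\right) \left(-8 + \sqrt{-134}\right)\right) = 29033 - \left(52 - 1729 - \frac{13 i \sqrt{134}}{2} - 5985 + \frac{1}{2} \left(-45\right) \left(-8 + i \sqrt{134}\right)\right) = 29033 - \left(52 - 1729 - \frac{13 i \sqrt{134}}{2} - 5985 + \left(180 - \frac{45 i \sqrt{134}}{2}\right)\right) = 29033 - \left(-7482 - 29 i \sqrt{134}\right) = 29033 + \left(7482 + 29 i \sqrt{134}\right) = 36515 + 29 i \sqrt{134}$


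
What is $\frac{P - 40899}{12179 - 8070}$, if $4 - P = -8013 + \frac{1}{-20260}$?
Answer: $- \frac{666189319}{83248340} \approx -8.0024$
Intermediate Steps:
$P = \frac{162424421}{20260}$ ($P = 4 - \left(-8013 + \frac{1}{-20260}\right) = 4 - \left(-8013 - \frac{1}{20260}\right) = 4 - - \frac{162343381}{20260} = 4 + \frac{162343381}{20260} = \frac{162424421}{20260} \approx 8017.0$)
$\frac{P - 40899}{12179 - 8070} = \frac{\frac{162424421}{20260} - 40899}{12179 - 8070} = - \frac{666189319}{20260 \cdot 4109} = \left(- \frac{666189319}{20260}\right) \frac{1}{4109} = - \frac{666189319}{83248340}$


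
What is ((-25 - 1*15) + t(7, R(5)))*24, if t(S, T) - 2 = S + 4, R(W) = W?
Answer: -648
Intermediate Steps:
t(S, T) = 6 + S (t(S, T) = 2 + (S + 4) = 2 + (4 + S) = 6 + S)
((-25 - 1*15) + t(7, R(5)))*24 = ((-25 - 1*15) + (6 + 7))*24 = ((-25 - 15) + 13)*24 = (-40 + 13)*24 = -27*24 = -648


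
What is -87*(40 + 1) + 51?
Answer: -3516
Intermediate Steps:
-87*(40 + 1) + 51 = -87*41 + 51 = -3567 + 51 = -3516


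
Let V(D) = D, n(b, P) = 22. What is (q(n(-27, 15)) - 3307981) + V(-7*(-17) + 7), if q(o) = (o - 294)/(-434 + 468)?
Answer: -3307863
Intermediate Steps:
q(o) = -147/17 + o/34 (q(o) = (-294 + o)/34 = (-294 + o)*(1/34) = -147/17 + o/34)
(q(n(-27, 15)) - 3307981) + V(-7*(-17) + 7) = ((-147/17 + (1/34)*22) - 3307981) + (-7*(-17) + 7) = ((-147/17 + 11/17) - 3307981) + (119 + 7) = (-8 - 3307981) + 126 = -3307989 + 126 = -3307863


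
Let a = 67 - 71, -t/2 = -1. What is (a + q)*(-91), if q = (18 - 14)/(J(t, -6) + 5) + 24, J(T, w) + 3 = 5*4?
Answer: -20202/11 ≈ -1836.5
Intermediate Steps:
t = 2 (t = -2*(-1) = 2)
J(T, w) = 17 (J(T, w) = -3 + 5*4 = -3 + 20 = 17)
a = -4
q = 266/11 (q = (18 - 14)/(17 + 5) + 24 = 4/22 + 24 = 4*(1/22) + 24 = 2/11 + 24 = 266/11 ≈ 24.182)
(a + q)*(-91) = (-4 + 266/11)*(-91) = (222/11)*(-91) = -20202/11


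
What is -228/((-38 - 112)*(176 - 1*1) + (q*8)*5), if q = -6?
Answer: 38/4415 ≈ 0.0086070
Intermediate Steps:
-228/((-38 - 112)*(176 - 1*1) + (q*8)*5) = -228/((-38 - 112)*(176 - 1*1) - 6*8*5) = -228/(-150*(176 - 1) - 48*5) = -228/(-150*175 - 240) = -228/(-26250 - 240) = -228/(-26490) = -1/26490*(-228) = 38/4415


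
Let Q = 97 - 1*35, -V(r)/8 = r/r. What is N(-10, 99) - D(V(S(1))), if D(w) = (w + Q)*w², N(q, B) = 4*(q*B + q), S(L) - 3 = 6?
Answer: -7456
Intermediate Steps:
S(L) = 9 (S(L) = 3 + 6 = 9)
V(r) = -8 (V(r) = -8*r/r = -8*1 = -8)
N(q, B) = 4*q + 4*B*q (N(q, B) = 4*(B*q + q) = 4*(q + B*q) = 4*q + 4*B*q)
Q = 62 (Q = 97 - 35 = 62)
D(w) = w²*(62 + w) (D(w) = (w + 62)*w² = (62 + w)*w² = w²*(62 + w))
N(-10, 99) - D(V(S(1))) = 4*(-10)*(1 + 99) - (-8)²*(62 - 8) = 4*(-10)*100 - 64*54 = -4000 - 1*3456 = -4000 - 3456 = -7456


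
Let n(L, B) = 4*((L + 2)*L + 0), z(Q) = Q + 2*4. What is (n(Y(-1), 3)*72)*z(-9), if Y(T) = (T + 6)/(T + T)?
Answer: -360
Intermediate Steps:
z(Q) = 8 + Q (z(Q) = Q + 8 = 8 + Q)
Y(T) = (6 + T)/(2*T) (Y(T) = (6 + T)/((2*T)) = (6 + T)*(1/(2*T)) = (6 + T)/(2*T))
n(L, B) = 4*L*(2 + L) (n(L, B) = 4*((2 + L)*L + 0) = 4*(L*(2 + L) + 0) = 4*(L*(2 + L)) = 4*L*(2 + L))
(n(Y(-1), 3)*72)*z(-9) = ((4*((½)*(6 - 1)/(-1))*(2 + (½)*(6 - 1)/(-1)))*72)*(8 - 9) = ((4*((½)*(-1)*5)*(2 + (½)*(-1)*5))*72)*(-1) = ((4*(-5/2)*(2 - 5/2))*72)*(-1) = ((4*(-5/2)*(-½))*72)*(-1) = (5*72)*(-1) = 360*(-1) = -360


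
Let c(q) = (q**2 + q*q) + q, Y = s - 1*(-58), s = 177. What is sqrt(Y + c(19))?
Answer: 4*sqrt(61) ≈ 31.241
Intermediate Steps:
Y = 235 (Y = 177 - 1*(-58) = 177 + 58 = 235)
c(q) = q + 2*q**2 (c(q) = (q**2 + q**2) + q = 2*q**2 + q = q + 2*q**2)
sqrt(Y + c(19)) = sqrt(235 + 19*(1 + 2*19)) = sqrt(235 + 19*(1 + 38)) = sqrt(235 + 19*39) = sqrt(235 + 741) = sqrt(976) = 4*sqrt(61)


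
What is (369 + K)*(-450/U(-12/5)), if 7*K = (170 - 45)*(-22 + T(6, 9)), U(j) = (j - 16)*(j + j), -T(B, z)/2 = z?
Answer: 4531875/2576 ≈ 1759.3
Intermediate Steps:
T(B, z) = -2*z
U(j) = 2*j*(-16 + j) (U(j) = (-16 + j)*(2*j) = 2*j*(-16 + j))
K = -5000/7 (K = ((170 - 45)*(-22 - 2*9))/7 = (125*(-22 - 18))/7 = (125*(-40))/7 = (⅐)*(-5000) = -5000/7 ≈ -714.29)
(369 + K)*(-450/U(-12/5)) = (369 - 5000/7)*(-450*(-5/(24*(-16 - 12/5)))) = -(-1087650)/(7*(2*(-12*⅕)*(-16 - 12*⅕))) = -(-1087650)/(7*(2*(-12/5)*(-16 - 12/5))) = -(-1087650)/(7*(2*(-12/5)*(-92/5))) = -(-1087650)/(7*2208/25) = -(-1087650)*25/(7*2208) = -2417/7*(-1875/368) = 4531875/2576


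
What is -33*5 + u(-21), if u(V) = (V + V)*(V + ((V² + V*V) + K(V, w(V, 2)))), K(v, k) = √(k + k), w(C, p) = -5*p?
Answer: -36327 - 84*I*√5 ≈ -36327.0 - 187.83*I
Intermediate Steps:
K(v, k) = √2*√k (K(v, k) = √(2*k) = √2*√k)
u(V) = 2*V*(V + 2*V² + 2*I*√5) (u(V) = (V + V)*(V + ((V² + V*V) + √2*√(-5*2))) = (2*V)*(V + ((V² + V²) + √2*√(-10))) = (2*V)*(V + (2*V² + √2*(I*√10))) = (2*V)*(V + (2*V² + 2*I*√5)) = (2*V)*(V + 2*V² + 2*I*√5) = 2*V*(V + 2*V² + 2*I*√5))
-33*5 + u(-21) = -33*5 + 2*(-21)*(-21 + 2*(-21)² + 2*I*√5) = -165 + 2*(-21)*(-21 + 2*441 + 2*I*√5) = -165 + 2*(-21)*(-21 + 882 + 2*I*√5) = -165 + 2*(-21)*(861 + 2*I*√5) = -165 + (-36162 - 84*I*√5) = -36327 - 84*I*√5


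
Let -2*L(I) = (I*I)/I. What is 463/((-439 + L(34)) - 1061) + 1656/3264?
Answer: 41705/206312 ≈ 0.20215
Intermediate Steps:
L(I) = -I/2 (L(I) = -I*I/(2*I) = -I²/(2*I) = -I/2)
463/((-439 + L(34)) - 1061) + 1656/3264 = 463/((-439 - ½*34) - 1061) + 1656/3264 = 463/((-439 - 17) - 1061) + 1656*(1/3264) = 463/(-456 - 1061) + 69/136 = 463/(-1517) + 69/136 = 463*(-1/1517) + 69/136 = -463/1517 + 69/136 = 41705/206312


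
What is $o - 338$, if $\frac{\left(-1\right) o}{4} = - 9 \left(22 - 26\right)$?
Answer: $-482$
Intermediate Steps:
$o = -144$ ($o = - 4 \left(- 9 \left(22 - 26\right)\right) = - 4 \left(\left(-9\right) \left(-4\right)\right) = \left(-4\right) 36 = -144$)
$o - 338 = -144 - 338 = -482$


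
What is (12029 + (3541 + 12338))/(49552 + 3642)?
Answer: 13954/26597 ≈ 0.52465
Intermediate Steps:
(12029 + (3541 + 12338))/(49552 + 3642) = (12029 + 15879)/53194 = 27908*(1/53194) = 13954/26597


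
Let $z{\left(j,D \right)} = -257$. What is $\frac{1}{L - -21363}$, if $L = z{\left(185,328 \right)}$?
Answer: $\frac{1}{21106} \approx 4.738 \cdot 10^{-5}$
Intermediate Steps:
$L = -257$
$\frac{1}{L - -21363} = \frac{1}{-257 - -21363} = \frac{1}{-257 + \left(-383 + 21746\right)} = \frac{1}{-257 + 21363} = \frac{1}{21106}$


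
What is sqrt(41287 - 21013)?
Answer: sqrt(20274) ≈ 142.39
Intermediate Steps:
sqrt(41287 - 21013) = sqrt(20274)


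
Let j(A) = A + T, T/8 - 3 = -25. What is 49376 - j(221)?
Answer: 49331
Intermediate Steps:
T = -176 (T = 24 + 8*(-25) = 24 - 200 = -176)
j(A) = -176 + A (j(A) = A - 176 = -176 + A)
49376 - j(221) = 49376 - (-176 + 221) = 49376 - 1*45 = 49376 - 45 = 49331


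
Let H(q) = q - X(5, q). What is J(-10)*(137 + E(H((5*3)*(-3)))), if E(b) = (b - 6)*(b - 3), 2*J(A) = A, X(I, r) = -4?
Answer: -11025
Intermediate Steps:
J(A) = A/2
H(q) = 4 + q (H(q) = q - 1*(-4) = q + 4 = 4 + q)
E(b) = (-6 + b)*(-3 + b)
J(-10)*(137 + E(H((5*3)*(-3)))) = ((½)*(-10))*(137 + (18 + (4 + (5*3)*(-3))² - 9*(4 + (5*3)*(-3)))) = -5*(137 + (18 + (4 + 15*(-3))² - 9*(4 + 15*(-3)))) = -5*(137 + (18 + (4 - 45)² - 9*(4 - 45))) = -5*(137 + (18 + (-41)² - 9*(-41))) = -5*(137 + (18 + 1681 + 369)) = -5*(137 + 2068) = -5*2205 = -11025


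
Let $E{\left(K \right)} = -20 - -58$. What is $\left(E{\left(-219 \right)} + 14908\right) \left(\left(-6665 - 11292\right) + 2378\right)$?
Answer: $-232843734$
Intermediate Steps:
$E{\left(K \right)} = 38$ ($E{\left(K \right)} = -20 + 58 = 38$)
$\left(E{\left(-219 \right)} + 14908\right) \left(\left(-6665 - 11292\right) + 2378\right) = \left(38 + 14908\right) \left(\left(-6665 - 11292\right) + 2378\right) = 14946 \left(-17957 + 2378\right) = 14946 \left(-15579\right) = -232843734$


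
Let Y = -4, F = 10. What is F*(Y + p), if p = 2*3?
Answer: 20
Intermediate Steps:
p = 6
F*(Y + p) = 10*(-4 + 6) = 10*2 = 20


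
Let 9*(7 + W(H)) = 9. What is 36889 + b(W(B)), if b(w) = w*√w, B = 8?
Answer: 36889 - 6*I*√6 ≈ 36889.0 - 14.697*I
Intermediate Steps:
W(H) = -6 (W(H) = -7 + (⅑)*9 = -7 + 1 = -6)
b(w) = w^(3/2)
36889 + b(W(B)) = 36889 + (-6)^(3/2) = 36889 - 6*I*√6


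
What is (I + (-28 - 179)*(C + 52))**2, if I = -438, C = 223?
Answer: 3290513769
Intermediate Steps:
(I + (-28 - 179)*(C + 52))**2 = (-438 + (-28 - 179)*(223 + 52))**2 = (-438 - 207*275)**2 = (-438 - 56925)**2 = (-57363)**2 = 3290513769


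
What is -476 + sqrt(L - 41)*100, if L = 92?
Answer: -476 + 100*sqrt(51) ≈ 238.14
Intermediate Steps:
-476 + sqrt(L - 41)*100 = -476 + sqrt(92 - 41)*100 = -476 + sqrt(51)*100 = -476 + 100*sqrt(51)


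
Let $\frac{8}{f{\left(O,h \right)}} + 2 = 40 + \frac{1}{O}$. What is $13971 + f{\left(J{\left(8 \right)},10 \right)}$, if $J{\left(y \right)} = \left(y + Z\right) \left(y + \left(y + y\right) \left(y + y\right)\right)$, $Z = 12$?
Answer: $\frac{2803197651}{200641} \approx 13971.0$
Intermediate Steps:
$J{\left(y \right)} = \left(12 + y\right) \left(y + 4 y^{2}\right)$ ($J{\left(y \right)} = \left(y + 12\right) \left(y + \left(y + y\right) \left(y + y\right)\right) = \left(12 + y\right) \left(y + 2 y 2 y\right) = \left(12 + y\right) \left(y + 4 y^{2}\right)$)
$f{\left(O,h \right)} = \frac{8}{38 + \frac{1}{O}}$ ($f{\left(O,h \right)} = \frac{8}{-2 + \left(40 + \frac{1}{O}\right)} = \frac{8}{38 + \frac{1}{O}}$)
$13971 + f{\left(J{\left(8 \right)},10 \right)} = 13971 + \frac{8 \cdot 8 \left(12 + 4 \cdot 8^{2} + 49 \cdot 8\right)}{1 + 38 \cdot 8 \left(12 + 4 \cdot 8^{2} + 49 \cdot 8\right)} = 13971 + \frac{8 \cdot 8 \left(12 + 4 \cdot 64 + 392\right)}{1 + 38 \cdot 8 \left(12 + 4 \cdot 64 + 392\right)} = 13971 + \frac{8 \cdot 8 \left(12 + 256 + 392\right)}{1 + 38 \cdot 8 \left(12 + 256 + 392\right)} = 13971 + \frac{8 \cdot 8 \cdot 660}{1 + 38 \cdot 8 \cdot 660} = 13971 + 8 \cdot 5280 \frac{1}{1 + 38 \cdot 5280} = 13971 + 8 \cdot 5280 \frac{1}{1 + 200640} = 13971 + 8 \cdot 5280 \cdot \frac{1}{200641} = 13971 + \frac{42240}{200641} = \frac{2803197651}{200641}$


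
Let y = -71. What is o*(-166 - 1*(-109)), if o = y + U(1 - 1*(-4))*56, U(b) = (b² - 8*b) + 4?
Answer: 39159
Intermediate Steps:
U(b) = 4 + b² - 8*b
o = -687 (o = -71 + (4 + (1 - 1*(-4))² - 8*(1 - 1*(-4)))*56 = -71 + (4 + (1 + 4)² - 8*(1 + 4))*56 = -71 + (4 + 5² - 8*5)*56 = -71 + (4 + 25 - 40)*56 = -71 - 11*56 = -71 - 616 = -687)
o*(-166 - 1*(-109)) = -687*(-166 - 1*(-109)) = -687*(-166 + 109) = -687*(-57) = 39159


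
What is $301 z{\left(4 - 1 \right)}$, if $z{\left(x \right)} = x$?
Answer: $903$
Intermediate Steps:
$301 z{\left(4 - 1 \right)} = 301 \left(4 - 1\right) = 301 \cdot 3 = 903$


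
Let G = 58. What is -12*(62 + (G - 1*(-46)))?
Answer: -1992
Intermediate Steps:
-12*(62 + (G - 1*(-46))) = -12*(62 + (58 - 1*(-46))) = -12*(62 + (58 + 46)) = -12*(62 + 104) = -12*166 = -1992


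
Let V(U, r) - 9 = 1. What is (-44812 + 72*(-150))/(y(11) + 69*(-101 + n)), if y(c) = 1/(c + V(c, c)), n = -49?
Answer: 1167852/217349 ≈ 5.3732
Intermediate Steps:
V(U, r) = 10 (V(U, r) = 9 + 1 = 10)
y(c) = 1/(10 + c) (y(c) = 1/(c + 10) = 1/(10 + c))
(-44812 + 72*(-150))/(y(11) + 69*(-101 + n)) = (-44812 + 72*(-150))/(1/(10 + 11) + 69*(-101 - 49)) = (-44812 - 10800)/(1/21 + 69*(-150)) = -55612/(1/21 - 10350) = -55612/(-217349/21) = -55612*(-21/217349) = 1167852/217349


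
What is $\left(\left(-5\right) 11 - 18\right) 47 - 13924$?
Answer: $-17355$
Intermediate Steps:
$\left(\left(-5\right) 11 - 18\right) 47 - 13924 = \left(-55 - 18\right) 47 - 13924 = \left(-73\right) 47 - 13924 = -3431 - 13924 = -17355$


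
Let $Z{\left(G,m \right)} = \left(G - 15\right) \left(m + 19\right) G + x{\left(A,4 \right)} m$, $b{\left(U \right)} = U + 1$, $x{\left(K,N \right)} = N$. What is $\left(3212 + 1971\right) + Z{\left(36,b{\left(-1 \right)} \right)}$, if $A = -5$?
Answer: $19547$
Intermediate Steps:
$b{\left(U \right)} = 1 + U$
$Z{\left(G,m \right)} = 4 m + G \left(-15 + G\right) \left(19 + m\right)$ ($Z{\left(G,m \right)} = \left(G - 15\right) \left(m + 19\right) G + 4 m = \left(-15 + G\right) \left(19 + m\right) G + 4 m = G \left(-15 + G\right) \left(19 + m\right) + 4 m = 4 m + G \left(-15 + G\right) \left(19 + m\right)$)
$\left(3212 + 1971\right) + Z{\left(36,b{\left(-1 \right)} \right)} = \left(3212 + 1971\right) + \left(\left(-285\right) 36 + 4 \left(1 - 1\right) + 19 \cdot 36^{2} + \left(1 - 1\right) 36^{2} - 540 \left(1 - 1\right)\right) = 5183 + \left(-10260 + 4 \cdot 0 + 19 \cdot 1296 + 0 \cdot 1296 - 540 \cdot 0\right) = 5183 + \left(-10260 + 0 + 24624 + 0 + 0\right) = 5183 + 14364 = 19547$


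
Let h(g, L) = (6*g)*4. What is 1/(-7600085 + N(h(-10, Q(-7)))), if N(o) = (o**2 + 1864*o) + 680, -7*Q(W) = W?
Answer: -1/7989165 ≈ -1.2517e-7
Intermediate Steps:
Q(W) = -W/7
h(g, L) = 24*g
N(o) = 680 + o**2 + 1864*o
1/(-7600085 + N(h(-10, Q(-7)))) = 1/(-7600085 + (680 + (24*(-10))**2 + 1864*(24*(-10)))) = 1/(-7600085 + (680 + (-240)**2 + 1864*(-240))) = 1/(-7600085 + (680 + 57600 - 447360)) = 1/(-7600085 - 389080) = 1/(-7989165) = -1/7989165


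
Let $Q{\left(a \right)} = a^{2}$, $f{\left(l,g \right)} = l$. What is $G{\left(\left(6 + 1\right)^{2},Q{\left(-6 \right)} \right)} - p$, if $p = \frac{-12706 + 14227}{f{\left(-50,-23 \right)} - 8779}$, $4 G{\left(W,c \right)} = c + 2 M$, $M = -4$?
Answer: $\frac{7036}{981} \approx 7.1723$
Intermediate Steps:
$G{\left(W,c \right)} = -2 + \frac{c}{4}$ ($G{\left(W,c \right)} = \frac{c + 2 \left(-4\right)}{4} = \frac{c - 8}{4} = \frac{-8 + c}{4} = -2 + \frac{c}{4}$)
$p = - \frac{169}{981}$ ($p = \frac{-12706 + 14227}{-50 - 8779} = \frac{1521}{-8829} = 1521 \left(- \frac{1}{8829}\right) = - \frac{169}{981} \approx -0.17227$)
$G{\left(\left(6 + 1\right)^{2},Q{\left(-6 \right)} \right)} - p = \left(-2 + \frac{\left(-6\right)^{2}}{4}\right) - - \frac{169}{981} = \left(-2 + \frac{1}{4} \cdot 36\right) + \frac{169}{981} = \left(-2 + 9\right) + \frac{169}{981} = 7 + \frac{169}{981} = \frac{7036}{981}$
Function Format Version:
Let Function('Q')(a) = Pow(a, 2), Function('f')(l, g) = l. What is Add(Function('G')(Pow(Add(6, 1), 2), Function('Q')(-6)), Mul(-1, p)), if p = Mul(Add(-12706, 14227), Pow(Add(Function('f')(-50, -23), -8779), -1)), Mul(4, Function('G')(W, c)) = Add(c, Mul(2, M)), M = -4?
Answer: Rational(7036, 981) ≈ 7.1723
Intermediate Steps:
Function('G')(W, c) = Add(-2, Mul(Rational(1, 4), c)) (Function('G')(W, c) = Mul(Rational(1, 4), Add(c, Mul(2, -4))) = Mul(Rational(1, 4), Add(c, -8)) = Mul(Rational(1, 4), Add(-8, c)) = Add(-2, Mul(Rational(1, 4), c)))
p = Rational(-169, 981) (p = Mul(Add(-12706, 14227), Pow(Add(-50, -8779), -1)) = Mul(1521, Pow(-8829, -1)) = Mul(1521, Rational(-1, 8829)) = Rational(-169, 981) ≈ -0.17227)
Add(Function('G')(Pow(Add(6, 1), 2), Function('Q')(-6)), Mul(-1, p)) = Add(Add(-2, Mul(Rational(1, 4), Pow(-6, 2))), Mul(-1, Rational(-169, 981))) = Add(Add(-2, Mul(Rational(1, 4), 36)), Rational(169, 981)) = Add(Add(-2, 9), Rational(169, 981)) = Add(7, Rational(169, 981)) = Rational(7036, 981)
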